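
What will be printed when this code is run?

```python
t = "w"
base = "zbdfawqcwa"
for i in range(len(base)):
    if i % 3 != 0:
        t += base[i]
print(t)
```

wbdawcw

i=0: skip
i=1: add 'b' → 'wb'
i=2: add 'd' → 'wbd'
i=3: skip
i=4: add 'a' → 'wbda'
i=5: add 'w' → 'wbdaw'
i=6: skip
i=7: add 'c' → 'wbdawc'
i=8: add 'w' → 'wbdawcw'
i=9: skip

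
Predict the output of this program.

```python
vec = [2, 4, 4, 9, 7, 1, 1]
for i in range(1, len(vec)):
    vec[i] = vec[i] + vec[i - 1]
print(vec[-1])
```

28

i=1: vec[1] = 4+2 = 6 → [2, 6, 4, 9, 7, 1, 1]
i=2: vec[2] = 4+6 = 10 → [2, 6, 10, 9, 7, 1, 1]
i=3: vec[3] = 9+10 = 19 → [2, 6, 10, 19, 7, 1, 1]
i=4: vec[4] = 7+19 = 26 → [2, 6, 10, 19, 26, 1, 1]
i=5: vec[5] = 1+26 = 27 → [2, 6, 10, 19, 26, 27, 1]
i=6: vec[6] = 1+27 = 28 → [2, 6, 10, 19, 26, 27, 28]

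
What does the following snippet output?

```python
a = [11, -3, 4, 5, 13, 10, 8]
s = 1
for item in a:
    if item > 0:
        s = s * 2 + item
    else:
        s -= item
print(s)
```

696

item=11: >0, s = 1*2+11 = 13
item=-3: not >0, s = 13-(-3) = 16
item=4: >0, s = 16*2+4 = 36
item=5: >0, s = 36*2+5 = 77
item=13: >0, s = 77*2+13 = 167
item=10: >0, s = 167*2+10 = 344
item=8: >0, s = 344*2+8 = 696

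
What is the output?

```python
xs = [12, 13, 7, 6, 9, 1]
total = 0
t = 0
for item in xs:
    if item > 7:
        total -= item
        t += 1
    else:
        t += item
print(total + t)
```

-17

item=12: >7, total = 0-12 = -12; t=1
item=13: >7, total = (-12)-13 = -25; t=2
item=7: not >7; t=9
item=6: not >7; t=15
item=9: >7, total = (-25)-9 = -34; t=16
item=1: not >7; t=17
total+t = (-34)+17 = -17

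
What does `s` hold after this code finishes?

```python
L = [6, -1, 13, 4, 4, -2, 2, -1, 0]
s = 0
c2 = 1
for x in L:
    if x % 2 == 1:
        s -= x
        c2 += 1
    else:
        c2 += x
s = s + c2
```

7

x=6: not odd; c2=7
x=-1: odd, s = 0-(-1) = 1; c2=8
x=13: odd, s = 1-13 = -12; c2=9
x=4: not odd; c2=13
x=4: not odd; c2=17
x=-2: not odd; c2=15
x=2: not odd; c2=17
x=-1: odd, s = (-12)-(-1) = -11; c2=18
x=0: not odd; c2=18
s+c2 = (-11)+18 = 7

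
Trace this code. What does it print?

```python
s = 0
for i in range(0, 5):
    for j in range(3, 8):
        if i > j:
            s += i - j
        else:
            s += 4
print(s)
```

97

i=0,j=3: not 0>3, s = 0+4 = 4
i=0,j=4: not 0>4, s = 4+4 = 8
i=0,j=5: not 0>5, s = 8+4 = 12
i=0,j=6: not 0>6, s = 12+4 = 16
i=0,j=7: not 0>7, s = 16+4 = 20
i=1,j=3: not 1>3, s = 20+4 = 24
i=1,j=4: not 1>4, s = 24+4 = 28
i=1,j=5: not 1>5, s = 28+4 = 32
i=1,j=6: not 1>6, s = 32+4 = 36
i=1,j=7: not 1>7, s = 36+4 = 40
i=2,j=3: not 2>3, s = 40+4 = 44
i=2,j=4: not 2>4, s = 44+4 = 48
i=2,j=5: not 2>5, s = 48+4 = 52
i=2,j=6: not 2>6, s = 52+4 = 56
i=2,j=7: not 2>7, s = 56+4 = 60
i=3,j=3: not 3>3, s = 60+4 = 64
i=3,j=4: not 3>4, s = 64+4 = 68
i=3,j=5: not 3>5, s = 68+4 = 72
i=3,j=6: not 3>6, s = 72+4 = 76
i=3,j=7: not 3>7, s = 76+4 = 80
i=4,j=3: 4>3, s = 80+1 = 81
i=4,j=4: not 4>4, s = 81+4 = 85
i=4,j=5: not 4>5, s = 85+4 = 89
i=4,j=6: not 4>6, s = 89+4 = 93
i=4,j=7: not 4>7, s = 93+4 = 97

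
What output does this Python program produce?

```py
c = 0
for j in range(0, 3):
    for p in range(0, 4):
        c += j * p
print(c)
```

18

j=0,p=0: c = 0+0 = 0
j=0,p=1: c = 0+0 = 0
j=0,p=2: c = 0+0 = 0
j=0,p=3: c = 0+0 = 0
j=1,p=0: c = 0+0 = 0
j=1,p=1: c = 0+1 = 1
j=1,p=2: c = 1+2 = 3
j=1,p=3: c = 3+3 = 6
j=2,p=0: c = 6+0 = 6
j=2,p=1: c = 6+2 = 8
j=2,p=2: c = 8+4 = 12
j=2,p=3: c = 12+6 = 18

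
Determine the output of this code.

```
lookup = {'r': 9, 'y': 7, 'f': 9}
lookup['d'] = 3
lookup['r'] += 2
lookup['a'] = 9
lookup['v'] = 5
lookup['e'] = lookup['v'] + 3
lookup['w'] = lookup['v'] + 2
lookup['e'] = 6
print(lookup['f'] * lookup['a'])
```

lookup['d'] = 3 → {'r': 9, 'y': 7, 'f': 9, 'd': 3}
lookup['r'] = 9+2 = 11 → {'r': 11, 'y': 7, 'f': 9, 'd': 3}
lookup['a'] = 9 → {'r': 11, 'y': 7, 'f': 9, 'd': 3, 'a': 9}
lookup['v'] = 5 → {'r': 11, 'y': 7, 'f': 9, 'd': 3, 'a': 9, 'v': 5}
lookup['e'] = lookup['v']+3 = 8 → {'r': 11, 'y': 7, 'f': 9, 'd': 3, 'a': 9, 'v': 5, 'e': 8}
lookup['w'] = lookup['v']+2 = 7 → {'r': 11, 'y': 7, 'f': 9, 'd': 3, 'a': 9, 'v': 5, 'e': 8, 'w': 7}
lookup['e'] = 6 → {'r': 11, 'y': 7, 'f': 9, 'd': 3, 'a': 9, 'v': 5, 'e': 6, 'w': 7}
lookup['f']*lookup['a'] = 9*9 = 81

81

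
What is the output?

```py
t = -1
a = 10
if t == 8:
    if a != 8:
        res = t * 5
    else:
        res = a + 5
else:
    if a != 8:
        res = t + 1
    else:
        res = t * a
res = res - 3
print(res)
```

t=-1, a=10
t == 8 is False; a != 8 is True
→ res = t + 1 = 0
res = 0-3 = -3

-3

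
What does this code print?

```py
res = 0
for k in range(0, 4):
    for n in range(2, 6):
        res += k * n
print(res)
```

k=0,n=2: res = 0+0 = 0
k=0,n=3: res = 0+0 = 0
k=0,n=4: res = 0+0 = 0
k=0,n=5: res = 0+0 = 0
k=1,n=2: res = 0+2 = 2
k=1,n=3: res = 2+3 = 5
k=1,n=4: res = 5+4 = 9
k=1,n=5: res = 9+5 = 14
k=2,n=2: res = 14+4 = 18
k=2,n=3: res = 18+6 = 24
k=2,n=4: res = 24+8 = 32
k=2,n=5: res = 32+10 = 42
k=3,n=2: res = 42+6 = 48
k=3,n=3: res = 48+9 = 57
k=3,n=4: res = 57+12 = 69
k=3,n=5: res = 69+15 = 84

84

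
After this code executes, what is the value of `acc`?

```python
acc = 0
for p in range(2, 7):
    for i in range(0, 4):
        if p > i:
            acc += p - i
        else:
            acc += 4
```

p=2,i=0: 2>0, acc = 0+2 = 2
p=2,i=1: 2>1, acc = 2+1 = 3
p=2,i=2: not 2>2, acc = 3+4 = 7
p=2,i=3: not 2>3, acc = 7+4 = 11
p=3,i=0: 3>0, acc = 11+3 = 14
p=3,i=1: 3>1, acc = 14+2 = 16
p=3,i=2: 3>2, acc = 16+1 = 17
p=3,i=3: not 3>3, acc = 17+4 = 21
p=4,i=0: 4>0, acc = 21+4 = 25
p=4,i=1: 4>1, acc = 25+3 = 28
p=4,i=2: 4>2, acc = 28+2 = 30
p=4,i=3: 4>3, acc = 30+1 = 31
p=5,i=0: 5>0, acc = 31+5 = 36
p=5,i=1: 5>1, acc = 36+4 = 40
p=5,i=2: 5>2, acc = 40+3 = 43
p=5,i=3: 5>3, acc = 43+2 = 45
p=6,i=0: 6>0, acc = 45+6 = 51
p=6,i=1: 6>1, acc = 51+5 = 56
p=6,i=2: 6>2, acc = 56+4 = 60
p=6,i=3: 6>3, acc = 60+3 = 63

63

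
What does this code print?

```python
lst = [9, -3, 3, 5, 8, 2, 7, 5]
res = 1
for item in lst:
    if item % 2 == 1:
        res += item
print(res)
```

item=9: odd, res = 1+9 = 10
item=-3: odd, res = 10+(-3) = 7
item=3: odd, res = 7+3 = 10
item=5: odd, res = 10+5 = 15
item=8: not odd
item=2: not odd
item=7: odd, res = 15+7 = 22
item=5: odd, res = 22+5 = 27

27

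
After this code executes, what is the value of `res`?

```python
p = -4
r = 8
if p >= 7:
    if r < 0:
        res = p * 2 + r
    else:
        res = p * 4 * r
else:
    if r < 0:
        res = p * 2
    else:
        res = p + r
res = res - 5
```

p=-4, r=8
p >= 7 is False; r < 0 is False
→ res = p + r = 4
res = 4-5 = -1

-1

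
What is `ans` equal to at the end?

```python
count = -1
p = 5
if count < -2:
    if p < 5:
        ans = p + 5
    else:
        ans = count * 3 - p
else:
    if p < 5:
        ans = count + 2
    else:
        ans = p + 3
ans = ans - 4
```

count=-1, p=5
count < -2 is False; p < 5 is False
→ ans = p + 3 = 8
ans = 8-4 = 4

4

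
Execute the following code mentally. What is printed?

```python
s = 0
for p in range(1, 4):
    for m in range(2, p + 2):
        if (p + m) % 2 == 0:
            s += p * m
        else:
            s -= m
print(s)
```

p=1,m=2: odd sum, s = 0-2 = -2
p=2,m=2: even sum, s = (-2)+4 = 2
p=2,m=3: odd sum, s = 2-3 = -1
p=3,m=2: odd sum, s = (-1)-2 = -3
p=3,m=3: even sum, s = (-3)+9 = 6
p=3,m=4: odd sum, s = 6-4 = 2

2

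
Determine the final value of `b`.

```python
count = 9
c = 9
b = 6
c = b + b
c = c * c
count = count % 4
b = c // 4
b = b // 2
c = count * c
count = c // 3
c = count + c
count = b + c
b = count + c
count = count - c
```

c = 6+6 = 12
c = 12*12 = 144
count = 9%4 = 1
b = 144//4 = 36
b = 36//2 = 18
c = 1*144 = 144
count = 144//3 = 48
c = 48+144 = 192
count = 18+192 = 210
b = 210+192 = 402
count = 210-192 = 18

402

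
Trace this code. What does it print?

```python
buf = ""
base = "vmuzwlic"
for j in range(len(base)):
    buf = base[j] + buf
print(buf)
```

j=0: prepend 'v' → 'v'
j=1: prepend 'm' → 'mv'
j=2: prepend 'u' → 'umv'
j=3: prepend 'z' → 'zumv'
j=4: prepend 'w' → 'wzumv'
j=5: prepend 'l' → 'lwzumv'
j=6: prepend 'i' → 'ilwzumv'
j=7: prepend 'c' → 'cilwzumv'

cilwzumv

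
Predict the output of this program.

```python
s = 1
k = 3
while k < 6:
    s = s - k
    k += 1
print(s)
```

-11

k=3: s = 1-3 = -2
k=4: s = (-2)-4 = -6
k=5: s = (-6)-5 = -11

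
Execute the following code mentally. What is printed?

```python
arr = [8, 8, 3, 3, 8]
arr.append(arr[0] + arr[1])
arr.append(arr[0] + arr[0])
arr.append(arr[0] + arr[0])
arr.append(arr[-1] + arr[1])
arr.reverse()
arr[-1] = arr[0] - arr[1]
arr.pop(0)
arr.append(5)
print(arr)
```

append arr[0]+arr[1] = 8+8 = 16 → [8, 8, 3, 3, 8, 16]
append arr[0]+arr[0] = 8+8 = 16 → [8, 8, 3, 3, 8, 16, 16]
append arr[0]+arr[0] = 8+8 = 16 → [8, 8, 3, 3, 8, 16, 16, 16]
append arr[-1]+arr[1] = 16+8 = 24 → [8, 8, 3, 3, 8, 16, 16, 16, 24]
reverse → [24, 16, 16, 16, 8, 3, 3, 8, 8]
arr[-1] = arr[0]-arr[1] = 24-16 = 8 → [24, 16, 16, 16, 8, 3, 3, 8, 8]
pop(0) removes 24 → [16, 16, 16, 8, 3, 3, 8, 8]
append 5 → [16, 16, 16, 8, 3, 3, 8, 8, 5]

[16, 16, 16, 8, 3, 3, 8, 8, 5]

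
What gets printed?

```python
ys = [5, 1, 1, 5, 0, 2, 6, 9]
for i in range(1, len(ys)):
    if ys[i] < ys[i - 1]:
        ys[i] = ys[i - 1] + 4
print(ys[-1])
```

i=1: 1<5, ys[1] = 5+4 = 9 → [5, 9, 1, 5, 0, 2, 6, 9]
i=2: 1<9, ys[2] = 9+4 = 13 → [5, 9, 13, 5, 0, 2, 6, 9]
i=3: 5<13, ys[3] = 13+4 = 17 → [5, 9, 13, 17, 0, 2, 6, 9]
i=4: 0<17, ys[4] = 17+4 = 21 → [5, 9, 13, 17, 21, 2, 6, 9]
i=5: 2<21, ys[5] = 21+4 = 25 → [5, 9, 13, 17, 21, 25, 6, 9]
i=6: 6<25, ys[6] = 25+4 = 29 → [5, 9, 13, 17, 21, 25, 29, 9]
i=7: 9<29, ys[7] = 29+4 = 33 → [5, 9, 13, 17, 21, 25, 29, 33]

33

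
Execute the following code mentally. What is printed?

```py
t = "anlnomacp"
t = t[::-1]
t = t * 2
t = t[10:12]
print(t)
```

ca

reverse → 'pcamonlna'
repeat ×2 → 'pcamonlnapcamonlna'
slice [10:12] → 'ca'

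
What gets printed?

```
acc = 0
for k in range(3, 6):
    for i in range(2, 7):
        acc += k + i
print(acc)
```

120

k=3,i=2: acc = 0+5 = 5
k=3,i=3: acc = 5+6 = 11
k=3,i=4: acc = 11+7 = 18
k=3,i=5: acc = 18+8 = 26
k=3,i=6: acc = 26+9 = 35
k=4,i=2: acc = 35+6 = 41
k=4,i=3: acc = 41+7 = 48
k=4,i=4: acc = 48+8 = 56
k=4,i=5: acc = 56+9 = 65
k=4,i=6: acc = 65+10 = 75
k=5,i=2: acc = 75+7 = 82
k=5,i=3: acc = 82+8 = 90
k=5,i=4: acc = 90+9 = 99
k=5,i=5: acc = 99+10 = 109
k=5,i=6: acc = 109+11 = 120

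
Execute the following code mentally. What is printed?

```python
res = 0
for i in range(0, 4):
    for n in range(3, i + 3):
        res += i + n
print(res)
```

36

i=1,n=3: res = 0+4 = 4
i=2,n=3: res = 4+5 = 9
i=2,n=4: res = 9+6 = 15
i=3,n=3: res = 15+6 = 21
i=3,n=4: res = 21+7 = 28
i=3,n=5: res = 28+8 = 36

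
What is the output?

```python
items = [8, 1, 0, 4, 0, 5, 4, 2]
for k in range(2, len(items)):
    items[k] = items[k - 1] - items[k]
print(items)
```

k=2: items[2] = 1-0 = 1 → [8, 1, 1, 4, 0, 5, 4, 2]
k=3: items[3] = 1-4 = -3 → [8, 1, 1, -3, 0, 5, 4, 2]
k=4: items[4] = (-3)-0 = -3 → [8, 1, 1, -3, -3, 5, 4, 2]
k=5: items[5] = (-3)-5 = -8 → [8, 1, 1, -3, -3, -8, 4, 2]
k=6: items[6] = (-8)-4 = -12 → [8, 1, 1, -3, -3, -8, -12, 2]
k=7: items[7] = (-12)-2 = -14 → [8, 1, 1, -3, -3, -8, -12, -14]

[8, 1, 1, -3, -3, -8, -12, -14]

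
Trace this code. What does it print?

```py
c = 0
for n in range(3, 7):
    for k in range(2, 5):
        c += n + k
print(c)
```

n=3,k=2: c = 0+5 = 5
n=3,k=3: c = 5+6 = 11
n=3,k=4: c = 11+7 = 18
n=4,k=2: c = 18+6 = 24
n=4,k=3: c = 24+7 = 31
n=4,k=4: c = 31+8 = 39
n=5,k=2: c = 39+7 = 46
n=5,k=3: c = 46+8 = 54
n=5,k=4: c = 54+9 = 63
n=6,k=2: c = 63+8 = 71
n=6,k=3: c = 71+9 = 80
n=6,k=4: c = 80+10 = 90

90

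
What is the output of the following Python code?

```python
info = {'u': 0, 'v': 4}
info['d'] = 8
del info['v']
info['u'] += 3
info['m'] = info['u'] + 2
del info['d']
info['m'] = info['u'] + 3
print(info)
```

{'u': 3, 'm': 6}

info['d'] = 8 → {'u': 0, 'v': 4, 'd': 8}
del 'v' → {'u': 0, 'd': 8}
info['u'] = 0+3 = 3 → {'u': 3, 'd': 8}
info['m'] = info['u']+2 = 5 → {'u': 3, 'd': 8, 'm': 5}
del 'd' → {'u': 3, 'm': 5}
info['m'] = info['u']+3 = 6 → {'u': 3, 'm': 6}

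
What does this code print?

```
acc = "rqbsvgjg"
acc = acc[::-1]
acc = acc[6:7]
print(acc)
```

q

reverse → 'gjgvsbqr'
slice [6:7] → 'q'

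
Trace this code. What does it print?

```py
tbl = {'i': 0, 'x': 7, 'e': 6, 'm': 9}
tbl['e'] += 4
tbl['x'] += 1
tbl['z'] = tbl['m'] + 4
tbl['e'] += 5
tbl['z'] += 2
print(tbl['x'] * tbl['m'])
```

tbl['e'] = 6+4 = 10 → {'i': 0, 'x': 7, 'e': 10, 'm': 9}
tbl['x'] = 7+1 = 8 → {'i': 0, 'x': 8, 'e': 10, 'm': 9}
tbl['z'] = tbl['m']+4 = 13 → {'i': 0, 'x': 8, 'e': 10, 'm': 9, 'z': 13}
tbl['e'] = 10+5 = 15 → {'i': 0, 'x': 8, 'e': 15, 'm': 9, 'z': 13}
tbl['z'] = 13+2 = 15 → {'i': 0, 'x': 8, 'e': 15, 'm': 9, 'z': 15}
tbl['x']*tbl['m'] = 8*9 = 72

72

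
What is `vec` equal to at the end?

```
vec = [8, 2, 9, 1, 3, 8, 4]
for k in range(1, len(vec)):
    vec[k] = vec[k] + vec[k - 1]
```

[8, 10, 19, 20, 23, 31, 35]

k=1: vec[1] = 2+8 = 10 → [8, 10, 9, 1, 3, 8, 4]
k=2: vec[2] = 9+10 = 19 → [8, 10, 19, 1, 3, 8, 4]
k=3: vec[3] = 1+19 = 20 → [8, 10, 19, 20, 3, 8, 4]
k=4: vec[4] = 3+20 = 23 → [8, 10, 19, 20, 23, 8, 4]
k=5: vec[5] = 8+23 = 31 → [8, 10, 19, 20, 23, 31, 4]
k=6: vec[6] = 4+31 = 35 → [8, 10, 19, 20, 23, 31, 35]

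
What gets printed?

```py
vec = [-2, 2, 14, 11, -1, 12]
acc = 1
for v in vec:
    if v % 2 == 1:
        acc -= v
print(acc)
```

v=-2: not odd
v=2: not odd
v=14: not odd
v=11: odd, acc = 1-11 = -10
v=-1: odd, acc = (-10)-(-1) = -9
v=12: not odd

-9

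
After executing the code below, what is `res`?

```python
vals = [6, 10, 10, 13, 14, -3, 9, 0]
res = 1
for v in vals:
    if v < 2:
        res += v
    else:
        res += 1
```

v=6: not <2, res = 1+1 = 2
v=10: not <2, res = 2+1 = 3
v=10: not <2, res = 3+1 = 4
v=13: not <2, res = 4+1 = 5
v=14: not <2, res = 5+1 = 6
v=-3: <2, res = 6+(-3) = 3
v=9: not <2, res = 3+1 = 4
v=0: <2, res = 4+0 = 4

4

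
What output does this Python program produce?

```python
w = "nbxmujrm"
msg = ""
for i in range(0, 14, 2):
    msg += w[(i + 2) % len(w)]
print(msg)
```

xurnxur

i=0: add w[2]='x' → 'x'
i=2: add w[4]='u' → 'xu'
i=4: add w[6]='r' → 'xur'
i=6: add w[0]='n' → 'xurn'
i=8: add w[2]='x' → 'xurnx'
i=10: add w[4]='u' → 'xurnxu'
i=12: add w[6]='r' → 'xurnxur'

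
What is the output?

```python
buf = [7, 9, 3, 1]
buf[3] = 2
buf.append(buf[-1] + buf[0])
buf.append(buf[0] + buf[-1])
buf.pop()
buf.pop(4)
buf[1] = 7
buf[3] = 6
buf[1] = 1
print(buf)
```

buf[3] = 2 → [7, 9, 3, 2]
append buf[-1]+buf[0] = 2+7 = 9 → [7, 9, 3, 2, 9]
append buf[0]+buf[-1] = 7+9 = 16 → [7, 9, 3, 2, 9, 16]
pop() removes 16 → [7, 9, 3, 2, 9]
pop(4) removes 9 → [7, 9, 3, 2]
buf[1] = 7 → [7, 7, 3, 2]
buf[3] = 6 → [7, 7, 3, 6]
buf[1] = 1 → [7, 1, 3, 6]

[7, 1, 3, 6]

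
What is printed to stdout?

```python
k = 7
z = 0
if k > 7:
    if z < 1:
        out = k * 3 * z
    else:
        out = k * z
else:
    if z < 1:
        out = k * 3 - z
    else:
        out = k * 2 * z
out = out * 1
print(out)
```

k=7, z=0
k > 7 is False; z < 1 is True
→ out = k * 3 - z = 21
out = 21*1 = 21

21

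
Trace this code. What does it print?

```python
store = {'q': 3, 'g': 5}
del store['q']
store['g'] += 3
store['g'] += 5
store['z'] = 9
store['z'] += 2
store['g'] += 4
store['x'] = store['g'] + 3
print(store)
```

{'g': 17, 'z': 11, 'x': 20}

del 'q' → {'g': 5}
store['g'] = 5+3 = 8 → {'g': 8}
store['g'] = 8+5 = 13 → {'g': 13}
store['z'] = 9 → {'g': 13, 'z': 9}
store['z'] = 9+2 = 11 → {'g': 13, 'z': 11}
store['g'] = 13+4 = 17 → {'g': 17, 'z': 11}
store['x'] = store['g']+3 = 20 → {'g': 17, 'z': 11, 'x': 20}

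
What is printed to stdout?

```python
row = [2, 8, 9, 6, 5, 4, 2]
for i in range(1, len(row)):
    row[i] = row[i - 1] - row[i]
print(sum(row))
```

i=1: row[1] = 2-8 = -6 → [2, -6, 9, 6, 5, 4, 2]
i=2: row[2] = (-6)-9 = -15 → [2, -6, -15, 6, 5, 4, 2]
i=3: row[3] = (-15)-6 = -21 → [2, -6, -15, -21, 5, 4, 2]
i=4: row[4] = (-21)-5 = -26 → [2, -6, -15, -21, -26, 4, 2]
i=5: row[5] = (-26)-4 = -30 → [2, -6, -15, -21, -26, -30, 2]
i=6: row[6] = (-30)-2 = -32 → [2, -6, -15, -21, -26, -30, -32]
sum = -128

-128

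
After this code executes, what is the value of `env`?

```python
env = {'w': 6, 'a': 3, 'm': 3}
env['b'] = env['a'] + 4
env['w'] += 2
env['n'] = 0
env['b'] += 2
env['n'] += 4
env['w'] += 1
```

env['b'] = env['a']+4 = 7 → {'w': 6, 'a': 3, 'm': 3, 'b': 7}
env['w'] = 6+2 = 8 → {'w': 8, 'a': 3, 'm': 3, 'b': 7}
env['n'] = 0 → {'w': 8, 'a': 3, 'm': 3, 'b': 7, 'n': 0}
env['b'] = 7+2 = 9 → {'w': 8, 'a': 3, 'm': 3, 'b': 9, 'n': 0}
env['n'] = 0+4 = 4 → {'w': 8, 'a': 3, 'm': 3, 'b': 9, 'n': 4}
env['w'] = 8+1 = 9 → {'w': 9, 'a': 3, 'm': 3, 'b': 9, 'n': 4}

{'w': 9, 'a': 3, 'm': 3, 'b': 9, 'n': 4}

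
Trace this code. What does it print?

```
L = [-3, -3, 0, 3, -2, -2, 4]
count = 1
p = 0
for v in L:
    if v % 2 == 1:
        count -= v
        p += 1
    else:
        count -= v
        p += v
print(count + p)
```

v=-3: odd, count = 1-(-3) = 4; p=1
v=-3: odd, count = 4-(-3) = 7; p=2
v=0: not odd, count = 7-0 = 7; p=2
v=3: odd, count = 7-3 = 4; p=3
v=-2: not odd, count = 4-(-2) = 6; p=1
v=-2: not odd, count = 6-(-2) = 8; p=-1
v=4: not odd, count = 8-4 = 4; p=3
count+p = 4+3 = 7

7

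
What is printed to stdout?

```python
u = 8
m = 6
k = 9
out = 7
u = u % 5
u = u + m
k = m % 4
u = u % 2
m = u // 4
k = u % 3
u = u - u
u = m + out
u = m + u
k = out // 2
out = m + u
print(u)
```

u = 8%5 = 3
u = 3+6 = 9
k = 6%4 = 2
u = 9%2 = 1
m = 1//4 = 0
k = 1%3 = 1
u = 1-1 = 0
u = 0+7 = 7
u = 0+7 = 7
k = 7//2 = 3
out = 0+7 = 7

7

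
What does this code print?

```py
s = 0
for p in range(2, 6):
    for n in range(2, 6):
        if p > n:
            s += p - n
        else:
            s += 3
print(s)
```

40

p=2,n=2: not 2>2, s = 0+3 = 3
p=2,n=3: not 2>3, s = 3+3 = 6
p=2,n=4: not 2>4, s = 6+3 = 9
p=2,n=5: not 2>5, s = 9+3 = 12
p=3,n=2: 3>2, s = 12+1 = 13
p=3,n=3: not 3>3, s = 13+3 = 16
p=3,n=4: not 3>4, s = 16+3 = 19
p=3,n=5: not 3>5, s = 19+3 = 22
p=4,n=2: 4>2, s = 22+2 = 24
p=4,n=3: 4>3, s = 24+1 = 25
p=4,n=4: not 4>4, s = 25+3 = 28
p=4,n=5: not 4>5, s = 28+3 = 31
p=5,n=2: 5>2, s = 31+3 = 34
p=5,n=3: 5>3, s = 34+2 = 36
p=5,n=4: 5>4, s = 36+1 = 37
p=5,n=5: not 5>5, s = 37+3 = 40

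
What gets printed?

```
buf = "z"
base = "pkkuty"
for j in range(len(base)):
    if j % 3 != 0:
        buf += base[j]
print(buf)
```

j=0: skip
j=1: add 'k' → 'zk'
j=2: add 'k' → 'zkk'
j=3: skip
j=4: add 't' → 'zkkt'
j=5: add 'y' → 'zkkty'

zkkty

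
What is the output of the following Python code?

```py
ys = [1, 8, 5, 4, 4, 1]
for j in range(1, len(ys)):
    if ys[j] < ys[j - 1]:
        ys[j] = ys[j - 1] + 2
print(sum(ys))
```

j=1: 8>=1, unchanged → [1, 8, 5, 4, 4, 1]
j=2: 5<8, ys[2] = 8+2 = 10 → [1, 8, 10, 4, 4, 1]
j=3: 4<10, ys[3] = 10+2 = 12 → [1, 8, 10, 12, 4, 1]
j=4: 4<12, ys[4] = 12+2 = 14 → [1, 8, 10, 12, 14, 1]
j=5: 1<14, ys[5] = 14+2 = 16 → [1, 8, 10, 12, 14, 16]
sum = 61

61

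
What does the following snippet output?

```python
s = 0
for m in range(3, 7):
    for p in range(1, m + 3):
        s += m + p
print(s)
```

222

m=3,p=1: s = 0+4 = 4
m=3,p=2: s = 4+5 = 9
m=3,p=3: s = 9+6 = 15
m=3,p=4: s = 15+7 = 22
m=3,p=5: s = 22+8 = 30
m=4,p=1: s = 30+5 = 35
m=4,p=2: s = 35+6 = 41
m=4,p=3: s = 41+7 = 48
m=4,p=4: s = 48+8 = 56
m=4,p=5: s = 56+9 = 65
m=4,p=6: s = 65+10 = 75
m=5,p=1: s = 75+6 = 81
m=5,p=2: s = 81+7 = 88
m=5,p=3: s = 88+8 = 96
m=5,p=4: s = 96+9 = 105
m=5,p=5: s = 105+10 = 115
m=5,p=6: s = 115+11 = 126
m=5,p=7: s = 126+12 = 138
m=6,p=1: s = 138+7 = 145
m=6,p=2: s = 145+8 = 153
m=6,p=3: s = 153+9 = 162
m=6,p=4: s = 162+10 = 172
m=6,p=5: s = 172+11 = 183
m=6,p=6: s = 183+12 = 195
m=6,p=7: s = 195+13 = 208
m=6,p=8: s = 208+14 = 222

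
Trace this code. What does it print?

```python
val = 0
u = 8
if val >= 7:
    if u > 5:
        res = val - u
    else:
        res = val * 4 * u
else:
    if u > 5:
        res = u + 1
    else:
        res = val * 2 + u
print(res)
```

val=0, u=8
val >= 7 is False; u > 5 is True
→ res = u + 1 = 9

9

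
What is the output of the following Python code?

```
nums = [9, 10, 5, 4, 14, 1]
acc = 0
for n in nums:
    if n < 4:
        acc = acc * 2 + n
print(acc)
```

n=9: not <4
n=10: not <4
n=5: not <4
n=4: not <4
n=14: not <4
n=1: <4, acc = 0*2+1 = 1

1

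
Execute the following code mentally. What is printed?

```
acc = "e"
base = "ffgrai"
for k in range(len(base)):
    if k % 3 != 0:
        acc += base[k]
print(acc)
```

efgai

k=0: skip
k=1: add 'f' → 'ef'
k=2: add 'g' → 'efg'
k=3: skip
k=4: add 'a' → 'efga'
k=5: add 'i' → 'efgai'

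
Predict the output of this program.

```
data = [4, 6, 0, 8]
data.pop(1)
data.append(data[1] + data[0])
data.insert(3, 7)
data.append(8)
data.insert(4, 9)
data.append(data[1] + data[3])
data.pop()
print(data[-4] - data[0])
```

3

pop(1) removes 6 → [4, 0, 8]
append data[1]+data[0] = 0+4 = 4 → [4, 0, 8, 4]
insert 7 at 3 → [4, 0, 8, 7, 4]
append 8 → [4, 0, 8, 7, 4, 8]
insert 9 at 4 → [4, 0, 8, 7, 9, 4, 8]
append data[1]+data[3] = 0+7 = 7 → [4, 0, 8, 7, 9, 4, 8, 7]
pop() removes 7 → [4, 0, 8, 7, 9, 4, 8]
data[-4]-data[0] = 7-4 = 3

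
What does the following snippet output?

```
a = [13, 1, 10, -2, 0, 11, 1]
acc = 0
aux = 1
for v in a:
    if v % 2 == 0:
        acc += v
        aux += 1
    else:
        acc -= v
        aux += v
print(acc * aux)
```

v=13: not even, acc = 0-13 = -13; aux=14
v=1: not even, acc = (-13)-1 = -14; aux=15
v=10: even, acc = (-14)+10 = -4; aux=16
v=-2: even, acc = (-4)+(-2) = -6; aux=17
v=0: even, acc = (-6)+0 = -6; aux=18
v=11: not even, acc = (-6)-11 = -17; aux=29
v=1: not even, acc = (-17)-1 = -18; aux=30
acc*aux = (-18)*30 = -540

-540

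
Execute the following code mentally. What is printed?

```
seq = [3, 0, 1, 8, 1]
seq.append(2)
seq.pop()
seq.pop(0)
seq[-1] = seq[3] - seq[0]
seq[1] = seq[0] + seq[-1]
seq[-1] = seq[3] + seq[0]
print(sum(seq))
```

append 2 → [3, 0, 1, 8, 1, 2]
pop() removes 2 → [3, 0, 1, 8, 1]
pop(0) removes 3 → [0, 1, 8, 1]
seq[-1] = seq[3]-seq[0] = 1-0 = 1 → [0, 1, 8, 1]
seq[1] = seq[0]+seq[-1] = 0+1 = 1 → [0, 1, 8, 1]
seq[-1] = seq[3]+seq[0] = 1+0 = 1 → [0, 1, 8, 1]
sum = 10

10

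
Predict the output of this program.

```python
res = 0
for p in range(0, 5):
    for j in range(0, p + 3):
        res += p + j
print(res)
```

p=0,j=0: res = 0+0 = 0
p=0,j=1: res = 0+1 = 1
p=0,j=2: res = 1+2 = 3
p=1,j=0: res = 3+1 = 4
p=1,j=1: res = 4+2 = 6
p=1,j=2: res = 6+3 = 9
p=1,j=3: res = 9+4 = 13
p=2,j=0: res = 13+2 = 15
p=2,j=1: res = 15+3 = 18
p=2,j=2: res = 18+4 = 22
p=2,j=3: res = 22+5 = 27
p=2,j=4: res = 27+6 = 33
p=3,j=0: res = 33+3 = 36
p=3,j=1: res = 36+4 = 40
p=3,j=2: res = 40+5 = 45
p=3,j=3: res = 45+6 = 51
p=3,j=4: res = 51+7 = 58
p=3,j=5: res = 58+8 = 66
p=4,j=0: res = 66+4 = 70
p=4,j=1: res = 70+5 = 75
p=4,j=2: res = 75+6 = 81
p=4,j=3: res = 81+7 = 88
p=4,j=4: res = 88+8 = 96
p=4,j=5: res = 96+9 = 105
p=4,j=6: res = 105+10 = 115

115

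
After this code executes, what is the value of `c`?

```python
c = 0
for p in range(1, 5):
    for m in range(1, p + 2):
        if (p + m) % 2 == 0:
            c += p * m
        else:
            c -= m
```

20

p=1,m=1: even sum, c = 0+1 = 1
p=1,m=2: odd sum, c = 1-2 = -1
p=2,m=1: odd sum, c = (-1)-1 = -2
p=2,m=2: even sum, c = (-2)+4 = 2
p=2,m=3: odd sum, c = 2-3 = -1
p=3,m=1: even sum, c = (-1)+3 = 2
p=3,m=2: odd sum, c = 2-2 = 0
p=3,m=3: even sum, c = 0+9 = 9
p=3,m=4: odd sum, c = 9-4 = 5
p=4,m=1: odd sum, c = 5-1 = 4
p=4,m=2: even sum, c = 4+8 = 12
p=4,m=3: odd sum, c = 12-3 = 9
p=4,m=4: even sum, c = 9+16 = 25
p=4,m=5: odd sum, c = 25-5 = 20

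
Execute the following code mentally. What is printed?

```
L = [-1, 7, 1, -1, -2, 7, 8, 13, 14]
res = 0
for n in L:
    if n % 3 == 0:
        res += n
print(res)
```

n=-1: not %3==0
n=7: not %3==0
n=1: not %3==0
n=-1: not %3==0
n=-2: not %3==0
n=7: not %3==0
n=8: not %3==0
n=13: not %3==0
n=14: not %3==0

0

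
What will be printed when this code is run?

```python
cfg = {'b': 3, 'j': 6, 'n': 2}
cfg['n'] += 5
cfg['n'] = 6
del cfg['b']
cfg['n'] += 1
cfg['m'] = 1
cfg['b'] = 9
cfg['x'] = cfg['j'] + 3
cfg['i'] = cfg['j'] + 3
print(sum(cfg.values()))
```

41

cfg['n'] = 2+5 = 7 → {'b': 3, 'j': 6, 'n': 7}
cfg['n'] = 6 → {'b': 3, 'j': 6, 'n': 6}
del 'b' → {'j': 6, 'n': 6}
cfg['n'] = 6+1 = 7 → {'j': 6, 'n': 7}
cfg['m'] = 1 → {'j': 6, 'n': 7, 'm': 1}
cfg['b'] = 9 → {'j': 6, 'n': 7, 'm': 1, 'b': 9}
cfg['x'] = cfg['j']+3 = 9 → {'j': 6, 'n': 7, 'm': 1, 'b': 9, 'x': 9}
cfg['i'] = cfg['j']+3 = 9 → {'j': 6, 'n': 7, 'm': 1, 'b': 9, 'x': 9, 'i': 9}
sum of values = 41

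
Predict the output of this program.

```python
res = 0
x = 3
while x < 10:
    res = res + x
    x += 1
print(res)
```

42

x=3: res = 0+3 = 3
x=4: res = 3+4 = 7
x=5: res = 7+5 = 12
x=6: res = 12+6 = 18
x=7: res = 18+7 = 25
x=8: res = 25+8 = 33
x=9: res = 33+9 = 42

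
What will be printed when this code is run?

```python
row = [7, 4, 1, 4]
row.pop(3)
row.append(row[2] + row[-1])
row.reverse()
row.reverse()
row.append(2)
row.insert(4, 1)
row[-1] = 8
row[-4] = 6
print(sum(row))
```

28

pop(3) removes 4 → [7, 4, 1]
append row[2]+row[-1] = 1+1 = 2 → [7, 4, 1, 2]
reverse → [2, 1, 4, 7]
reverse → [7, 4, 1, 2]
append 2 → [7, 4, 1, 2, 2]
insert 1 at 4 → [7, 4, 1, 2, 1, 2]
row[-1] = 8 → [7, 4, 1, 2, 1, 8]
row[-4] = 6 → [7, 4, 6, 2, 1, 8]
sum = 28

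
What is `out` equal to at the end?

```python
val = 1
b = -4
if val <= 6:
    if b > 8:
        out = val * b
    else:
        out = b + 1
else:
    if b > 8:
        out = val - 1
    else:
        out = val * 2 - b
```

val=1, b=-4
val <= 6 is True; b > 8 is False
→ out = b + 1 = -3

-3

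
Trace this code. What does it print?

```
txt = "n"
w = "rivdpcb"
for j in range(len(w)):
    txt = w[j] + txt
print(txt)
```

bcpdvirn

j=0: prepend 'r' → 'rn'
j=1: prepend 'i' → 'irn'
j=2: prepend 'v' → 'virn'
j=3: prepend 'd' → 'dvirn'
j=4: prepend 'p' → 'pdvirn'
j=5: prepend 'c' → 'cpdvirn'
j=6: prepend 'b' → 'bcpdvirn'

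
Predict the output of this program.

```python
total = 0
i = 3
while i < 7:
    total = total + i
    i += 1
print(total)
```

i=3: total = 0+3 = 3
i=4: total = 3+4 = 7
i=5: total = 7+5 = 12
i=6: total = 12+6 = 18

18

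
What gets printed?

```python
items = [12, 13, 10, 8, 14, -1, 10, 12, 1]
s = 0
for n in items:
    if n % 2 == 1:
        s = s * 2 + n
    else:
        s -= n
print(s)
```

-217

n=12: not odd, s = 0-12 = -12
n=13: odd, s = (-12)*2+13 = -11
n=10: not odd, s = (-11)-10 = -21
n=8: not odd, s = (-21)-8 = -29
n=14: not odd, s = (-29)-14 = -43
n=-1: odd, s = (-43)*2+(-1) = -87
n=10: not odd, s = (-87)-10 = -97
n=12: not odd, s = (-97)-12 = -109
n=1: odd, s = (-109)*2+1 = -217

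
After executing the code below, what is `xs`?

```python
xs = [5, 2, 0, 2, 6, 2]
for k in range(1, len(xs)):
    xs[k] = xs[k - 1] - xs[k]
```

k=1: xs[1] = 5-2 = 3 → [5, 3, 0, 2, 6, 2]
k=2: xs[2] = 3-0 = 3 → [5, 3, 3, 2, 6, 2]
k=3: xs[3] = 3-2 = 1 → [5, 3, 3, 1, 6, 2]
k=4: xs[4] = 1-6 = -5 → [5, 3, 3, 1, -5, 2]
k=5: xs[5] = (-5)-2 = -7 → [5, 3, 3, 1, -5, -7]

[5, 3, 3, 1, -5, -7]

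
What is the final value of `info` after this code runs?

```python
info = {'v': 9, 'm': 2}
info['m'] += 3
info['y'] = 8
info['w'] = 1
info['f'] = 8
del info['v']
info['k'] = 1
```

{'m': 5, 'y': 8, 'w': 1, 'f': 8, 'k': 1}

info['m'] = 2+3 = 5 → {'v': 9, 'm': 5}
info['y'] = 8 → {'v': 9, 'm': 5, 'y': 8}
info['w'] = 1 → {'v': 9, 'm': 5, 'y': 8, 'w': 1}
info['f'] = 8 → {'v': 9, 'm': 5, 'y': 8, 'w': 1, 'f': 8}
del 'v' → {'m': 5, 'y': 8, 'w': 1, 'f': 8}
info['k'] = 1 → {'m': 5, 'y': 8, 'w': 1, 'f': 8, 'k': 1}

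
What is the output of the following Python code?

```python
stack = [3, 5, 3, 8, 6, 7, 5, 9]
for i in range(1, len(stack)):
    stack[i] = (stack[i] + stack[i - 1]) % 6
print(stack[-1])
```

4

i=1: stack[1] = (5+3)%6 = 2 → [3, 2, 3, 8, 6, 7, 5, 9]
i=2: stack[2] = (3+2)%6 = 5 → [3, 2, 5, 8, 6, 7, 5, 9]
i=3: stack[3] = (8+5)%6 = 1 → [3, 2, 5, 1, 6, 7, 5, 9]
i=4: stack[4] = (6+1)%6 = 1 → [3, 2, 5, 1, 1, 7, 5, 9]
i=5: stack[5] = (7+1)%6 = 2 → [3, 2, 5, 1, 1, 2, 5, 9]
i=6: stack[6] = (5+2)%6 = 1 → [3, 2, 5, 1, 1, 2, 1, 9]
i=7: stack[7] = (9+1)%6 = 4 → [3, 2, 5, 1, 1, 2, 1, 4]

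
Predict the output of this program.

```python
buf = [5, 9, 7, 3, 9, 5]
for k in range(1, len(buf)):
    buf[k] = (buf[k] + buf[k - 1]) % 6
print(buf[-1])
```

k=1: buf[1] = (9+5)%6 = 2 → [5, 2, 7, 3, 9, 5]
k=2: buf[2] = (7+2)%6 = 3 → [5, 2, 3, 3, 9, 5]
k=3: buf[3] = (3+3)%6 = 0 → [5, 2, 3, 0, 9, 5]
k=4: buf[4] = (9+0)%6 = 3 → [5, 2, 3, 0, 3, 5]
k=5: buf[5] = (5+3)%6 = 2 → [5, 2, 3, 0, 3, 2]

2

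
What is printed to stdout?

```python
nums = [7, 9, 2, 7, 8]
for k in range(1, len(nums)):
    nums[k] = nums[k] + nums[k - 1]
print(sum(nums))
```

k=1: nums[1] = 9+7 = 16 → [7, 16, 2, 7, 8]
k=2: nums[2] = 2+16 = 18 → [7, 16, 18, 7, 8]
k=3: nums[3] = 7+18 = 25 → [7, 16, 18, 25, 8]
k=4: nums[4] = 8+25 = 33 → [7, 16, 18, 25, 33]
sum = 99

99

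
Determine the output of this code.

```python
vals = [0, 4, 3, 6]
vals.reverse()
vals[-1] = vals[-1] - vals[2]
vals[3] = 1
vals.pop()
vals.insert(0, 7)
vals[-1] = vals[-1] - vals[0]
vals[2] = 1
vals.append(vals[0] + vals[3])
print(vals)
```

[7, 6, 1, -3, 4]

reverse → [6, 3, 4, 0]
vals[-1] = vals[-1]-vals[2] = 0-4 = -4 → [6, 3, 4, -4]
vals[3] = 1 → [6, 3, 4, 1]
pop() removes 1 → [6, 3, 4]
insert 7 at 0 → [7, 6, 3, 4]
vals[-1] = vals[-1]-vals[0] = 4-7 = -3 → [7, 6, 3, -3]
vals[2] = 1 → [7, 6, 1, -3]
append vals[0]+vals[3] = 7+(-3) = 4 → [7, 6, 1, -3, 4]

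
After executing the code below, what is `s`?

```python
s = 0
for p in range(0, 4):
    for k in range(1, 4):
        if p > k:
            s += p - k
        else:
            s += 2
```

p=0,k=1: not 0>1, s = 0+2 = 2
p=0,k=2: not 0>2, s = 2+2 = 4
p=0,k=3: not 0>3, s = 4+2 = 6
p=1,k=1: not 1>1, s = 6+2 = 8
p=1,k=2: not 1>2, s = 8+2 = 10
p=1,k=3: not 1>3, s = 10+2 = 12
p=2,k=1: 2>1, s = 12+1 = 13
p=2,k=2: not 2>2, s = 13+2 = 15
p=2,k=3: not 2>3, s = 15+2 = 17
p=3,k=1: 3>1, s = 17+2 = 19
p=3,k=2: 3>2, s = 19+1 = 20
p=3,k=3: not 3>3, s = 20+2 = 22

22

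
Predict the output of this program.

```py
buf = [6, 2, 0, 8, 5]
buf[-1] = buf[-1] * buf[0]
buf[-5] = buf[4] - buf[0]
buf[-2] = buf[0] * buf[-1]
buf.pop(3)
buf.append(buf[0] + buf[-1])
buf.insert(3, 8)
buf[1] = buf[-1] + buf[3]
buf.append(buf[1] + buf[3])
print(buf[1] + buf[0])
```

86

buf[-1] = buf[-1]*buf[0] = 5*6 = 30 → [6, 2, 0, 8, 30]
buf[-5] = buf[4]-buf[0] = 30-6 = 24 → [24, 2, 0, 8, 30]
buf[-2] = buf[0]*buf[-1] = 24*30 = 720 → [24, 2, 0, 720, 30]
pop(3) removes 720 → [24, 2, 0, 30]
append buf[0]+buf[-1] = 24+30 = 54 → [24, 2, 0, 30, 54]
insert 8 at 3 → [24, 2, 0, 8, 30, 54]
buf[1] = buf[-1]+buf[3] = 54+8 = 62 → [24, 62, 0, 8, 30, 54]
append buf[1]+buf[3] = 62+8 = 70 → [24, 62, 0, 8, 30, 54, 70]
buf[1]+buf[0] = 62+24 = 86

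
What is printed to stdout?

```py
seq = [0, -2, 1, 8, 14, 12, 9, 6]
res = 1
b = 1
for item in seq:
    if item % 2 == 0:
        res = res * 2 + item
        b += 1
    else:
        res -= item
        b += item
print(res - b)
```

131

item=0: even, res = 1*2+0 = 2; b=2
item=-2: even, res = 2*2+(-2) = 2; b=3
item=1: not even, res = 2-1 = 1; b=4
item=8: even, res = 1*2+8 = 10; b=5
item=14: even, res = 10*2+14 = 34; b=6
item=12: even, res = 34*2+12 = 80; b=7
item=9: not even, res = 80-9 = 71; b=16
item=6: even, res = 71*2+6 = 148; b=17
res-b = 148-17 = 131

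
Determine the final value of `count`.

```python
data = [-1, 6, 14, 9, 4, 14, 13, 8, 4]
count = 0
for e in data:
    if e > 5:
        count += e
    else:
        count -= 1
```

e=-1: not >5, count = 0-1 = -1
e=6: >5, count = (-1)+6 = 5
e=14: >5, count = 5+14 = 19
e=9: >5, count = 19+9 = 28
e=4: not >5, count = 28-1 = 27
e=14: >5, count = 27+14 = 41
e=13: >5, count = 41+13 = 54
e=8: >5, count = 54+8 = 62
e=4: not >5, count = 62-1 = 61

61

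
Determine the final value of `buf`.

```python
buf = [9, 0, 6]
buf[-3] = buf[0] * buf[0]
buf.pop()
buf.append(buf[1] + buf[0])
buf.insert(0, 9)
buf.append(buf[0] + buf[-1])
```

[9, 81, 0, 81, 90]

buf[-3] = buf[0]*buf[0] = 9*9 = 81 → [81, 0, 6]
pop() removes 6 → [81, 0]
append buf[1]+buf[0] = 0+81 = 81 → [81, 0, 81]
insert 9 at 0 → [9, 81, 0, 81]
append buf[0]+buf[-1] = 9+81 = 90 → [9, 81, 0, 81, 90]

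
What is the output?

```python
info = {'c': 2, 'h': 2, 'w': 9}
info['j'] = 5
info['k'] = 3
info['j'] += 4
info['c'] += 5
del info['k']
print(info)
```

{'c': 7, 'h': 2, 'w': 9, 'j': 9}

info['j'] = 5 → {'c': 2, 'h': 2, 'w': 9, 'j': 5}
info['k'] = 3 → {'c': 2, 'h': 2, 'w': 9, 'j': 5, 'k': 3}
info['j'] = 5+4 = 9 → {'c': 2, 'h': 2, 'w': 9, 'j': 9, 'k': 3}
info['c'] = 2+5 = 7 → {'c': 7, 'h': 2, 'w': 9, 'j': 9, 'k': 3}
del 'k' → {'c': 7, 'h': 2, 'w': 9, 'j': 9}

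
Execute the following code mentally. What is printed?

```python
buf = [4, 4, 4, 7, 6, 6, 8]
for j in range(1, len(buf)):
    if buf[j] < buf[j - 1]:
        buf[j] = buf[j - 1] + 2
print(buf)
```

[4, 4, 4, 7, 9, 11, 13]

j=1: 4>=4, unchanged → [4, 4, 4, 7, 6, 6, 8]
j=2: 4>=4, unchanged → [4, 4, 4, 7, 6, 6, 8]
j=3: 7>=4, unchanged → [4, 4, 4, 7, 6, 6, 8]
j=4: 6<7, buf[4] = 7+2 = 9 → [4, 4, 4, 7, 9, 6, 8]
j=5: 6<9, buf[5] = 9+2 = 11 → [4, 4, 4, 7, 9, 11, 8]
j=6: 8<11, buf[6] = 11+2 = 13 → [4, 4, 4, 7, 9, 11, 13]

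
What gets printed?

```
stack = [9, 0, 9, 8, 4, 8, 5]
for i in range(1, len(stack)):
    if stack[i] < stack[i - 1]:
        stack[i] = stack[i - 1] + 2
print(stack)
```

i=1: 0<9, stack[1] = 9+2 = 11 → [9, 11, 9, 8, 4, 8, 5]
i=2: 9<11, stack[2] = 11+2 = 13 → [9, 11, 13, 8, 4, 8, 5]
i=3: 8<13, stack[3] = 13+2 = 15 → [9, 11, 13, 15, 4, 8, 5]
i=4: 4<15, stack[4] = 15+2 = 17 → [9, 11, 13, 15, 17, 8, 5]
i=5: 8<17, stack[5] = 17+2 = 19 → [9, 11, 13, 15, 17, 19, 5]
i=6: 5<19, stack[6] = 19+2 = 21 → [9, 11, 13, 15, 17, 19, 21]

[9, 11, 13, 15, 17, 19, 21]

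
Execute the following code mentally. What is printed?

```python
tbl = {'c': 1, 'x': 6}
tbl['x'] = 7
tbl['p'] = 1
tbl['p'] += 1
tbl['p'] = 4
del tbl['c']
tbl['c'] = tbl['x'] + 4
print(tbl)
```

{'x': 7, 'p': 4, 'c': 11}

tbl['x'] = 7 → {'c': 1, 'x': 7}
tbl['p'] = 1 → {'c': 1, 'x': 7, 'p': 1}
tbl['p'] = 1+1 = 2 → {'c': 1, 'x': 7, 'p': 2}
tbl['p'] = 4 → {'c': 1, 'x': 7, 'p': 4}
del 'c' → {'x': 7, 'p': 4}
tbl['c'] = tbl['x']+4 = 11 → {'x': 7, 'p': 4, 'c': 11}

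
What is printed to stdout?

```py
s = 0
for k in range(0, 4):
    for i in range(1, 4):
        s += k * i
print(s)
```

36

k=0,i=1: s = 0+0 = 0
k=0,i=2: s = 0+0 = 0
k=0,i=3: s = 0+0 = 0
k=1,i=1: s = 0+1 = 1
k=1,i=2: s = 1+2 = 3
k=1,i=3: s = 3+3 = 6
k=2,i=1: s = 6+2 = 8
k=2,i=2: s = 8+4 = 12
k=2,i=3: s = 12+6 = 18
k=3,i=1: s = 18+3 = 21
k=3,i=2: s = 21+6 = 27
k=3,i=3: s = 27+9 = 36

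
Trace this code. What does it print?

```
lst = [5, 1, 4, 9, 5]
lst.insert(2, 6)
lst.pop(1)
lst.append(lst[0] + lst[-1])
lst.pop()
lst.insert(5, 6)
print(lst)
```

[5, 6, 4, 9, 5, 6]

insert 6 at 2 → [5, 1, 6, 4, 9, 5]
pop(1) removes 1 → [5, 6, 4, 9, 5]
append lst[0]+lst[-1] = 5+5 = 10 → [5, 6, 4, 9, 5, 10]
pop() removes 10 → [5, 6, 4, 9, 5]
insert 6 at 5 → [5, 6, 4, 9, 5, 6]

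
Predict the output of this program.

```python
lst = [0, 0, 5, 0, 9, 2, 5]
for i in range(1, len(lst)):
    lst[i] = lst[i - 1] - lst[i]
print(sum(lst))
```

-61

i=1: lst[1] = 0-0 = 0 → [0, 0, 5, 0, 9, 2, 5]
i=2: lst[2] = 0-5 = -5 → [0, 0, -5, 0, 9, 2, 5]
i=3: lst[3] = (-5)-0 = -5 → [0, 0, -5, -5, 9, 2, 5]
i=4: lst[4] = (-5)-9 = -14 → [0, 0, -5, -5, -14, 2, 5]
i=5: lst[5] = (-14)-2 = -16 → [0, 0, -5, -5, -14, -16, 5]
i=6: lst[6] = (-16)-5 = -21 → [0, 0, -5, -5, -14, -16, -21]
sum = -61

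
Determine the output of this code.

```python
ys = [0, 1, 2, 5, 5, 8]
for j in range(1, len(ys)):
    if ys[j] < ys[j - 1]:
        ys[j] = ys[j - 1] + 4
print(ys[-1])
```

j=1: 1>=0, unchanged → [0, 1, 2, 5, 5, 8]
j=2: 2>=1, unchanged → [0, 1, 2, 5, 5, 8]
j=3: 5>=2, unchanged → [0, 1, 2, 5, 5, 8]
j=4: 5>=5, unchanged → [0, 1, 2, 5, 5, 8]
j=5: 8>=5, unchanged → [0, 1, 2, 5, 5, 8]

8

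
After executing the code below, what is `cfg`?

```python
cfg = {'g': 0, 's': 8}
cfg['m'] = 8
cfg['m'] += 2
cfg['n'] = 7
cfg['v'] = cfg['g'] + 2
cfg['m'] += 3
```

cfg['m'] = 8 → {'g': 0, 's': 8, 'm': 8}
cfg['m'] = 8+2 = 10 → {'g': 0, 's': 8, 'm': 10}
cfg['n'] = 7 → {'g': 0, 's': 8, 'm': 10, 'n': 7}
cfg['v'] = cfg['g']+2 = 2 → {'g': 0, 's': 8, 'm': 10, 'n': 7, 'v': 2}
cfg['m'] = 10+3 = 13 → {'g': 0, 's': 8, 'm': 13, 'n': 7, 'v': 2}

{'g': 0, 's': 8, 'm': 13, 'n': 7, 'v': 2}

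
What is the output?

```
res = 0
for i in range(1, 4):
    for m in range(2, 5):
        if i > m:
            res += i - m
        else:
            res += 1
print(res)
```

9

i=1,m=2: not 1>2, res = 0+1 = 1
i=1,m=3: not 1>3, res = 1+1 = 2
i=1,m=4: not 1>4, res = 2+1 = 3
i=2,m=2: not 2>2, res = 3+1 = 4
i=2,m=3: not 2>3, res = 4+1 = 5
i=2,m=4: not 2>4, res = 5+1 = 6
i=3,m=2: 3>2, res = 6+1 = 7
i=3,m=3: not 3>3, res = 7+1 = 8
i=3,m=4: not 3>4, res = 8+1 = 9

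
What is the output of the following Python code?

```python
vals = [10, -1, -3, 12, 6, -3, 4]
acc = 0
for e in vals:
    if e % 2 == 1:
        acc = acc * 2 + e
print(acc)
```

-13

e=10: not odd
e=-1: odd, acc = 0*2+(-1) = -1
e=-3: odd, acc = (-1)*2+(-3) = -5
e=12: not odd
e=6: not odd
e=-3: odd, acc = (-5)*2+(-3) = -13
e=4: not odd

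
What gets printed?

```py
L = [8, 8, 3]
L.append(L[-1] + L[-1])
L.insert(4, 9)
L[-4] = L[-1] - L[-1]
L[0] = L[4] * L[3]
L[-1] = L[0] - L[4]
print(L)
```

append L[-1]+L[-1] = 3+3 = 6 → [8, 8, 3, 6]
insert 9 at 4 → [8, 8, 3, 6, 9]
L[-4] = L[-1]-L[-1] = 9-9 = 0 → [8, 0, 3, 6, 9]
L[0] = L[4]*L[3] = 9*6 = 54 → [54, 0, 3, 6, 9]
L[-1] = L[0]-L[4] = 54-9 = 45 → [54, 0, 3, 6, 45]

[54, 0, 3, 6, 45]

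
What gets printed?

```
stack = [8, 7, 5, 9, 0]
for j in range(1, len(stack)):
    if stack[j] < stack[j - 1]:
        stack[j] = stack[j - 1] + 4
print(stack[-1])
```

j=1: 7<8, stack[1] = 8+4 = 12 → [8, 12, 5, 9, 0]
j=2: 5<12, stack[2] = 12+4 = 16 → [8, 12, 16, 9, 0]
j=3: 9<16, stack[3] = 16+4 = 20 → [8, 12, 16, 20, 0]
j=4: 0<20, stack[4] = 20+4 = 24 → [8, 12, 16, 20, 24]

24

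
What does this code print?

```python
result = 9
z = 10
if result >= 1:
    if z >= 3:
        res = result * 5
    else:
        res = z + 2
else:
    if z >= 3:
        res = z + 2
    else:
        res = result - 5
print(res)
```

result=9, z=10
result >= 1 is True; z >= 3 is True
→ res = result * 5 = 45

45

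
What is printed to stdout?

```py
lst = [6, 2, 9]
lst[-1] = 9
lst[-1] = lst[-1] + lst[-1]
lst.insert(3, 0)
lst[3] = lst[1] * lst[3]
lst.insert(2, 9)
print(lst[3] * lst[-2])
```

lst[-1] = 9 → [6, 2, 9]
lst[-1] = lst[-1]+lst[-1] = 9+9 = 18 → [6, 2, 18]
insert 0 at 3 → [6, 2, 18, 0]
lst[3] = lst[1]*lst[3] = 2*0 = 0 → [6, 2, 18, 0]
insert 9 at 2 → [6, 2, 9, 18, 0]
lst[3]*lst[-2] = 18*18 = 324

324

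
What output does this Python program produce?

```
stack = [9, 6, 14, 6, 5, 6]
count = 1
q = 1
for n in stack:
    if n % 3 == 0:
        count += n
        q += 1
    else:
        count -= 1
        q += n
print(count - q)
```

n=9: %3==0, count = 1+9 = 10; q=2
n=6: %3==0, count = 10+6 = 16; q=3
n=14: not %3==0, count = 16-1 = 15; q=17
n=6: %3==0, count = 15+6 = 21; q=18
n=5: not %3==0, count = 21-1 = 20; q=23
n=6: %3==0, count = 20+6 = 26; q=24
count-q = 26-24 = 2

2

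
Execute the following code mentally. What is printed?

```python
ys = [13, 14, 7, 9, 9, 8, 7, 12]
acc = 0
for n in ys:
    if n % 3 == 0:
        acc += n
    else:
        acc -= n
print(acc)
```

-19

n=13: not %3==0, acc = 0-13 = -13
n=14: not %3==0, acc = (-13)-14 = -27
n=7: not %3==0, acc = (-27)-7 = -34
n=9: %3==0, acc = (-34)+9 = -25
n=9: %3==0, acc = (-25)+9 = -16
n=8: not %3==0, acc = (-16)-8 = -24
n=7: not %3==0, acc = (-24)-7 = -31
n=12: %3==0, acc = (-31)+12 = -19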